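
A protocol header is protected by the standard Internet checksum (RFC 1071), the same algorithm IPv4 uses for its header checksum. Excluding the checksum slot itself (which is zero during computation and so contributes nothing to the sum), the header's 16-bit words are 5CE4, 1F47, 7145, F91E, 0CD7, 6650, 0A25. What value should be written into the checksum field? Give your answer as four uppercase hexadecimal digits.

9C23

One's-complement addition (fold any carry out of bit 15 back into bit 0):
  0x5CE4 + 0x1F47 = 0x07C2B
  0x7C2B + 0x7145 = 0x0ED70
  0xED70 + 0xF91E = 0x1E68E → wrap carry → 0xE68F
  0xE68F + 0x0CD7 = 0x0F366
  0xF366 + 0x6650 = 0x159B6 → wrap carry → 0x59B7
  0x59B7 + 0x0A25 = 0x063DC
One's-complement sum = 0x63DC.
Checksum = ~0x63DC & 0xFFFF = 0x9C23.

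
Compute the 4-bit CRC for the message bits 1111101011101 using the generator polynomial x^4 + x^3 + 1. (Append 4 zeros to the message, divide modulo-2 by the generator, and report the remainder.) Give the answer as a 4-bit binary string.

1111

Append 4 zeros: 11111010111010000. Divide by 11001 (XOR where the leading bit is 1):
  pos 0: 11111 XOR 11001 = 00110
  pos 2: 11001 XOR 11001 = 00000
  pos 8: 11101 XOR 11001 = 00100
  pos 10: 10000 XOR 11001 = 01001
  pos 11: 10010 XOR 11001 = 01011
  pos 12: 10110 XOR 11001 = 01111
Remainder (last 4 bits) = 1111. This is the CRC / FCS.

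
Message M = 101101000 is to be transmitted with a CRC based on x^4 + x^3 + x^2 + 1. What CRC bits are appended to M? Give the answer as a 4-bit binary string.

1010

Append 4 zeros: 1011010000000. Divide by 11101 (XOR where the leading bit is 1):
  pos 0: 10110 XOR 11101 = 01011
  pos 1: 10111 XOR 11101 = 01010
  pos 2: 10100 XOR 11101 = 01001
  pos 3: 10010 XOR 11101 = 01111
  pos 4: 11110 XOR 11101 = 00011
  pos 7: 11000 XOR 11101 = 00101
Remainder (last 4 bits) = 1010. This is the CRC / FCS.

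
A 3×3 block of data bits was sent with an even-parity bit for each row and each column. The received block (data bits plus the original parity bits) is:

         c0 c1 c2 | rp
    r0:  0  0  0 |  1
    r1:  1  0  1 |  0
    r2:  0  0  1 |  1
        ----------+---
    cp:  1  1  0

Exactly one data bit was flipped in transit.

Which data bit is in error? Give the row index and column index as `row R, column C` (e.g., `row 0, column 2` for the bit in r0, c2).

row 0, column 1

Recompute each row's even parity and compare to rp:
  r0: data parity 0, sent rp 1 → mismatch
  r1: data parity 0, sent rp 0 → ok
  r2: data parity 1, sent rp 1 → ok
Recompute each column's even parity and compare to cp:
  c0: data parity 1, sent cp 1 → ok
  c1: data parity 0, sent cp 1 → mismatch
  c2: data parity 0, sent cp 0 → ok
Exactly one row (r0) and one column (c1) fail → the flipped bit is at their intersection.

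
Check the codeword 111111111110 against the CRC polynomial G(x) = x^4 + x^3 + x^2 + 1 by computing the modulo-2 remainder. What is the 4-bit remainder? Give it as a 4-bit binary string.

1000

Modulo-2 division of 111111111110 by 11101:
  pos 0: 11111 XOR 11101 = 00010
  pos 3: 10111 XOR 11101 = 01010
  pos 4: 10101 XOR 11101 = 01000
  pos 5: 10001 XOR 11101 = 01100
  pos 6: 11001 XOR 11101 = 00100
Remainder = 1000 (nonzero — an error is detected).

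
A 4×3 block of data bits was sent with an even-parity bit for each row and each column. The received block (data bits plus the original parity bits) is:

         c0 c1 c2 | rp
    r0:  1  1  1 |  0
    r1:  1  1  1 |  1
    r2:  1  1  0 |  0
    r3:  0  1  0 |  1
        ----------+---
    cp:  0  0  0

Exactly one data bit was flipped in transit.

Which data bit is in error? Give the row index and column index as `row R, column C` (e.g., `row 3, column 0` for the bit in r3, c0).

row 0, column 0

Recompute each row's even parity and compare to rp:
  r0: data parity 1, sent rp 0 → mismatch
  r1: data parity 1, sent rp 1 → ok
  r2: data parity 0, sent rp 0 → ok
  r3: data parity 1, sent rp 1 → ok
Recompute each column's even parity and compare to cp:
  c0: data parity 1, sent cp 0 → mismatch
  c1: data parity 0, sent cp 0 → ok
  c2: data parity 0, sent cp 0 → ok
Exactly one row (r0) and one column (c0) fail → the flipped bit is at their intersection.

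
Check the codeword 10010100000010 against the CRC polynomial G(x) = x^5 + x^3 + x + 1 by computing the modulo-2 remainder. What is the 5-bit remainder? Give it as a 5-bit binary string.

Modulo-2 division of 10010100000010 by 101011:
  pos 0: 100101 XOR 101011 = 001110
  pos 2: 111000 XOR 101011 = 010011
  pos 3: 100110 XOR 101011 = 001101
  pos 5: 110100 XOR 101011 = 011111
  pos 6: 111110 XOR 101011 = 010101
  pos 7: 101011 XOR 101011 = 000000
Remainder = 00000 (zero — the frame passes the CRC check).

00000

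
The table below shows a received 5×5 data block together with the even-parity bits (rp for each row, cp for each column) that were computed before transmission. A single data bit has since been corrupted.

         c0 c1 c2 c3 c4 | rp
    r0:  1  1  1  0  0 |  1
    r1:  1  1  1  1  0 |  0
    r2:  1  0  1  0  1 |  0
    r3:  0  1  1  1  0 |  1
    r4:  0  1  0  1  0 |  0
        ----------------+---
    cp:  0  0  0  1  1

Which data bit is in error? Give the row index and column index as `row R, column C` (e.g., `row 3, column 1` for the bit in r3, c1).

Recompute each row's even parity and compare to rp:
  r0: data parity 1, sent rp 1 → ok
  r1: data parity 0, sent rp 0 → ok
  r2: data parity 1, sent rp 0 → mismatch
  r3: data parity 1, sent rp 1 → ok
  r4: data parity 0, sent rp 0 → ok
Recompute each column's even parity and compare to cp:
  c0: data parity 1, sent cp 0 → mismatch
  c1: data parity 0, sent cp 0 → ok
  c2: data parity 0, sent cp 0 → ok
  c3: data parity 1, sent cp 1 → ok
  c4: data parity 1, sent cp 1 → ok
Exactly one row (r2) and one column (c0) fail → the flipped bit is at their intersection.

row 2, column 0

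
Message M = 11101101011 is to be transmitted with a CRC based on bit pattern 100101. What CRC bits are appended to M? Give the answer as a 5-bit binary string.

Append 5 zeros: 1110110101100000. Divide by 100101 (XOR where the leading bit is 1):
  pos 0: 111011 XOR 100101 = 011110
  pos 1: 111100 XOR 100101 = 011001
  pos 2: 110011 XOR 100101 = 010110
  pos 3: 101100 XOR 100101 = 001001
  pos 5: 100111 XOR 100101 = 000010
  pos 9: 100000 XOR 100101 = 000101
Remainder (last 5 bits) = 01010. This is the CRC / FCS.

01010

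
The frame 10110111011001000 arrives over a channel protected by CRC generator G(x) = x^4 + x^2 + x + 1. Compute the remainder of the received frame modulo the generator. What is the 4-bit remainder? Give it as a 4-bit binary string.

0111

Modulo-2 division of 10110111011001000 by 10111:
  pos 0: 10110 XOR 10111 = 00001
  pos 4: 11110 XOR 10111 = 01001
  pos 5: 10011 XOR 10111 = 00100
  pos 7: 10010 XOR 10111 = 00101
  pos 9: 10101 XOR 10111 = 00010
  pos 12: 10000 XOR 10111 = 00111
Remainder = 0111 (nonzero — an error is detected).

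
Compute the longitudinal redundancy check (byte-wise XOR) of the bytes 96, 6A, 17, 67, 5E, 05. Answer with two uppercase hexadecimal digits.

D7

XOR the bytes together:
  start with 0x96
  0x96 ⊕ 0x6A = 0xFC
  0xFC ⊕ 0x17 = 0xEB
  0xEB ⊕ 0x67 = 0x8C
  0x8C ⊕ 0x5E = 0xD2
  0xD2 ⊕ 0x05 = 0xD7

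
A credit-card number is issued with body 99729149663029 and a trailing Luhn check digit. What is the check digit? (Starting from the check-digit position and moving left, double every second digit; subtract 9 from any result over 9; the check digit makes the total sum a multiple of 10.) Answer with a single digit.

Partial digits right→left: 9 2 0 3 6 6 9 4 1 9 2 7 9 9
Double every second digit counting from the check-digit position (so the 1st, 3rd, 5th, ... of the partial from the right).
  doubled (with −9 where >9): 9 0 3 9 2 4 9 → sum 36
  kept as-is: 2 3 6 4 9 7 9 → sum 40
Total = 36 + 40 = 76.
Check digit = (10 − (76 mod 10)) mod 10 = 4.

4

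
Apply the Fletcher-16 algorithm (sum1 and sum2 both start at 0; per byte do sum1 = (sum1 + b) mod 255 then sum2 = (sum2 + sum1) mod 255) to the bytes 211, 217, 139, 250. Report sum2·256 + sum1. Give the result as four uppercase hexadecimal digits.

Running sums (mod 255):
  after byte 0 (211): sum1=211, sum2=211
  after byte 1 (217): sum1=173, sum2=129
  after byte 2 (139): sum1=57, sum2=186
  after byte 3 (250): sum1=52, sum2=238
Checksum = sum2·256 + sum1 = 238·256 + 52 = 60980 = 0xEE34.

EE34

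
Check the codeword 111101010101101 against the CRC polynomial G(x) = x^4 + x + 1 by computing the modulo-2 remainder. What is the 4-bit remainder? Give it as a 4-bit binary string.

Modulo-2 division of 111101010101101 by 10011:
  pos 0: 11110 XOR 10011 = 01101
  pos 1: 11011 XOR 10011 = 01000
  pos 2: 10000 XOR 10011 = 00011
  pos 5: 11101 XOR 10011 = 01110
  pos 6: 11100 XOR 10011 = 01111
  pos 7: 11111 XOR 10011 = 01100
  pos 8: 11001 XOR 10011 = 01010
  pos 9: 10100 XOR 10011 = 00111
Remainder = 1111 (nonzero — an error is detected).

1111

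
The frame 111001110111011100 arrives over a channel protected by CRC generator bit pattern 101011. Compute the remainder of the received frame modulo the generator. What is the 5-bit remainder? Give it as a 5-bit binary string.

Modulo-2 division of 111001110111011100 by 101011:
  pos 0: 111001 XOR 101011 = 010010
  pos 1: 100101 XOR 101011 = 001110
  pos 3: 111010 XOR 101011 = 010001
  pos 4: 100011 XOR 101011 = 001000
  pos 6: 100011 XOR 101011 = 001000
  pos 8: 100001 XOR 101011 = 001010
  pos 10: 101011 XOR 101011 = 000000
Remainder = 00000 (zero — the frame passes the CRC check).

00000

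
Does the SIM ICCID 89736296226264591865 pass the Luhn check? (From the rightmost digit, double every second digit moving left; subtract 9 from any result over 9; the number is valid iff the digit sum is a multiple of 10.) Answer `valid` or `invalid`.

valid

From the right, keep odd positions and double even positions (subtract 9 from any doubled value over 9):
  doubled (positions 2,4,...): 3 2 1 3 3 4 9 3 5 7 → sum 40
  kept (positions 1,3,...): 5 8 9 4 2 2 6 2 3 9 → sum 50
Total = 90.
90 mod 10 = 0, so the number is valid.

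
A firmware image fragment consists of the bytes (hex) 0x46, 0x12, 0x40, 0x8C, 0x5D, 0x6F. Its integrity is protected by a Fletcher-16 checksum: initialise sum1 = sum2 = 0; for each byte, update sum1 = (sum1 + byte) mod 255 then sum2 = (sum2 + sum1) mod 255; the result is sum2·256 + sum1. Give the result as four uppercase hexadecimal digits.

D0F1

Running sums (mod 255):
  after byte 0 (0x46): sum1=70, sum2=70
  after byte 1 (0x12): sum1=88, sum2=158
  after byte 2 (0x40): sum1=152, sum2=55
  after byte 3 (0x8C): sum1=37, sum2=92
  after byte 4 (0x5D): sum1=130, sum2=222
  after byte 5 (0x6F): sum1=241, sum2=208
Checksum = sum2·256 + sum1 = 208·256 + 241 = 53489 = 0xD0F1.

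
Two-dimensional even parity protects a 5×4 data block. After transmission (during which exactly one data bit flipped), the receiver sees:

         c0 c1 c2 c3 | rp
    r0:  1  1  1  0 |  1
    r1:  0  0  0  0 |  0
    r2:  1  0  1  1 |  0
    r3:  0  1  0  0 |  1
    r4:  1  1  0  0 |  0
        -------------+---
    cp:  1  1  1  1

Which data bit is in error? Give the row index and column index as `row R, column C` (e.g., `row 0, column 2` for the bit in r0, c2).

Recompute each row's even parity and compare to rp:
  r0: data parity 1, sent rp 1 → ok
  r1: data parity 0, sent rp 0 → ok
  r2: data parity 1, sent rp 0 → mismatch
  r3: data parity 1, sent rp 1 → ok
  r4: data parity 0, sent rp 0 → ok
Recompute each column's even parity and compare to cp:
  c0: data parity 1, sent cp 1 → ok
  c1: data parity 1, sent cp 1 → ok
  c2: data parity 0, sent cp 1 → mismatch
  c3: data parity 1, sent cp 1 → ok
Exactly one row (r2) and one column (c2) fail → the flipped bit is at their intersection.

row 2, column 2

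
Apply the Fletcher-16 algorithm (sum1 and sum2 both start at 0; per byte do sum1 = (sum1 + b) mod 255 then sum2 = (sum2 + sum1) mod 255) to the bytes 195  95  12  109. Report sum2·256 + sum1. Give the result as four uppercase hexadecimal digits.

Running sums (mod 255):
  after byte 0 (195): sum1=195, sum2=195
  after byte 1 (95): sum1=35, sum2=230
  after byte 2 (12): sum1=47, sum2=22
  after byte 3 (109): sum1=156, sum2=178
Checksum = sum2·256 + sum1 = 178·256 + 156 = 45724 = 0xB29C.

B29C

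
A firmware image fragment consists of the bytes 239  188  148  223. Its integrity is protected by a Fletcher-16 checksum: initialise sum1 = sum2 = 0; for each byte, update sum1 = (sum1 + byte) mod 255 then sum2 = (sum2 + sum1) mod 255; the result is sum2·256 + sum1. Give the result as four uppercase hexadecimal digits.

Running sums (mod 255):
  after byte 0 (239): sum1=239, sum2=239
  after byte 1 (188): sum1=172, sum2=156
  after byte 2 (148): sum1=65, sum2=221
  after byte 3 (223): sum1=33, sum2=254
Checksum = sum2·256 + sum1 = 254·256 + 33 = 65057 = 0xFE21.

FE21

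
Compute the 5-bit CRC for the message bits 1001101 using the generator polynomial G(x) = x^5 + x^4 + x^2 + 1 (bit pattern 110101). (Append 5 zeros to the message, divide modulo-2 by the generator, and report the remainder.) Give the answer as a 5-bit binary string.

00110

Append 5 zeros: 100110100000. Divide by 110101 (XOR where the leading bit is 1):
  pos 0: 100110 XOR 110101 = 010011
  pos 1: 100111 XOR 110101 = 010010
  pos 2: 100100 XOR 110101 = 010001
  pos 3: 100010 XOR 110101 = 010111
  pos 4: 101110 XOR 110101 = 011011
  pos 5: 110110 XOR 110101 = 000011
Remainder (last 5 bits) = 00110. This is the CRC / FCS.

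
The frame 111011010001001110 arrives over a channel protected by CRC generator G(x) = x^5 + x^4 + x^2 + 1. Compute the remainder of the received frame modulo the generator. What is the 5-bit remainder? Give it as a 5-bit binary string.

00000

Modulo-2 division of 111011010001001110 by 110101:
  pos 0: 111011 XOR 110101 = 001110
  pos 2: 111001 XOR 110101 = 001100
  pos 4: 110000 XOR 110101 = 000101
  pos 7: 101010 XOR 110101 = 011111
  pos 8: 111110 XOR 110101 = 001011
  pos 10: 101111 XOR 110101 = 011010
  pos 11: 110101 XOR 110101 = 000000
Remainder = 00000 (zero — the frame passes the CRC check).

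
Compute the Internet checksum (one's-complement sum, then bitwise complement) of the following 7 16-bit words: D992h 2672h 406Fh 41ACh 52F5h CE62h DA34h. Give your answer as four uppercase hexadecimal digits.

One's-complement addition (fold any carry out of bit 15 back into bit 0):
  0xD992 + 0x2672 = 0x10004 → wrap carry → 0x0005
  0x0005 + 0x406F = 0x04074
  0x4074 + 0x41AC = 0x08220
  0x8220 + 0x52F5 = 0x0D515
  0xD515 + 0xCE62 = 0x1A377 → wrap carry → 0xA378
  0xA378 + 0xDA34 = 0x17DAC → wrap carry → 0x7DAD
One's-complement sum = 0x7DAD.
Checksum = ~0x7DAD & 0xFFFF = 0x8252.

8252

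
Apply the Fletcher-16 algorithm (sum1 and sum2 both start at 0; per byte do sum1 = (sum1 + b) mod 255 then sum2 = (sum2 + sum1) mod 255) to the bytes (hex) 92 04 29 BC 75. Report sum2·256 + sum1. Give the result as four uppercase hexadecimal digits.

Running sums (mod 255):
  after byte 0 (92): sum1=146, sum2=146
  after byte 1 (04): sum1=150, sum2=41
  after byte 2 (29): sum1=191, sum2=232
  after byte 3 (BC): sum1=124, sum2=101
  after byte 4 (75): sum1=241, sum2=87
Checksum = sum2·256 + sum1 = 87·256 + 241 = 22513 = 0x57F1.

57F1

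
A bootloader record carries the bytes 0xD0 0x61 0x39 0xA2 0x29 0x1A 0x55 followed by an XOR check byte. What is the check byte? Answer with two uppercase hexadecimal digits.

XOR the bytes together:
  start with 0xD0
  0xD0 ⊕ 0x61 = 0xB1
  0xB1 ⊕ 0x39 = 0x88
  0x88 ⊕ 0xA2 = 0x2A
  0x2A ⊕ 0x29 = 0x03
  0x03 ⊕ 0x1A = 0x19
  0x19 ⊕ 0x55 = 0x4C

4C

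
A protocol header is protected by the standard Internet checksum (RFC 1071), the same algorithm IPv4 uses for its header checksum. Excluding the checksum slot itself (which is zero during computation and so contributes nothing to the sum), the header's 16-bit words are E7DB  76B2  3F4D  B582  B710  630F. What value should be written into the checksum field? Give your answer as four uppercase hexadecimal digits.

9281

One's-complement addition (fold any carry out of bit 15 back into bit 0):
  0xE7DB + 0x76B2 = 0x15E8D → wrap carry → 0x5E8E
  0x5E8E + 0x3F4D = 0x09DDB
  0x9DDB + 0xB582 = 0x1535D → wrap carry → 0x535E
  0x535E + 0xB710 = 0x10A6E → wrap carry → 0x0A6F
  0x0A6F + 0x630F = 0x06D7E
One's-complement sum = 0x6D7E.
Checksum = ~0x6D7E & 0xFFFF = 0x9281.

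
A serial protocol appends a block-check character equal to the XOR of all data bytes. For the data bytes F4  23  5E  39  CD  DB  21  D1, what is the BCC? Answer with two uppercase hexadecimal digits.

56

XOR the bytes together:
  start with 0xF4
  0xF4 ⊕ 0x23 = 0xD7
  0xD7 ⊕ 0x5E = 0x89
  0x89 ⊕ 0x39 = 0xB0
  0xB0 ⊕ 0xCD = 0x7D
  0x7D ⊕ 0xDB = 0xA6
  0xA6 ⊕ 0x21 = 0x87
  0x87 ⊕ 0xD1 = 0x56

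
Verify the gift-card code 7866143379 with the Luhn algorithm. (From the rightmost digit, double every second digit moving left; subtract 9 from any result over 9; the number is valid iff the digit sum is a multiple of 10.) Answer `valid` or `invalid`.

invalid

From the right, keep odd positions and double even positions (subtract 9 from any doubled value over 9):
  doubled (positions 2,4,...): 5 6 2 3 5 → sum 21
  kept (positions 1,3,...): 9 3 4 6 8 → sum 30
Total = 51.
51 mod 10 = 1, so the number is invalid.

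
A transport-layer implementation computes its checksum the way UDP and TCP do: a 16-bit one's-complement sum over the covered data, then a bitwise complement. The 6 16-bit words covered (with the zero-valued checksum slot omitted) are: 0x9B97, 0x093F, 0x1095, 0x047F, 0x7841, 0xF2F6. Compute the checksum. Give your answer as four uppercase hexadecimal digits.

One's-complement addition (fold any carry out of bit 15 back into bit 0):
  0x9B97 + 0x093F = 0x0A4D6
  0xA4D6 + 0x1095 = 0x0B56B
  0xB56B + 0x047F = 0x0B9EA
  0xB9EA + 0x7841 = 0x1322B → wrap carry → 0x322C
  0x322C + 0xF2F6 = 0x12522 → wrap carry → 0x2523
One's-complement sum = 0x2523.
Checksum = ~0x2523 & 0xFFFF = 0xDADC.

DADC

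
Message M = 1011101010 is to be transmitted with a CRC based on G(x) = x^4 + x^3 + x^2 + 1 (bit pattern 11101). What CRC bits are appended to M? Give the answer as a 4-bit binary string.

1001

Append 4 zeros: 10111010100000. Divide by 11101 (XOR where the leading bit is 1):
  pos 0: 10111 XOR 11101 = 01010
  pos 1: 10100 XOR 11101 = 01001
  pos 2: 10011 XOR 11101 = 01110
  pos 3: 11100 XOR 11101 = 00001
  pos 7: 11000 XOR 11101 = 00101
  pos 9: 10100 XOR 11101 = 01001
Remainder (last 4 bits) = 1001. This is the CRC / FCS.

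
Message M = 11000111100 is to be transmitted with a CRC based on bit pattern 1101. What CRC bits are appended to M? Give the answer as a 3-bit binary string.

011

Append 3 zeros: 11000111100000. Divide by 1101 (XOR where the leading bit is 1):
  pos 0: 1100 XOR 1101 = 0001
  pos 3: 1011 XOR 1101 = 0110
  pos 4: 1101 XOR 1101 = 0000
  pos 8: 1000 XOR 1101 = 0101
  pos 9: 1010 XOR 1101 = 0111
  pos 10: 1110 XOR 1101 = 0011
Remainder (last 3 bits) = 011. This is the CRC / FCS.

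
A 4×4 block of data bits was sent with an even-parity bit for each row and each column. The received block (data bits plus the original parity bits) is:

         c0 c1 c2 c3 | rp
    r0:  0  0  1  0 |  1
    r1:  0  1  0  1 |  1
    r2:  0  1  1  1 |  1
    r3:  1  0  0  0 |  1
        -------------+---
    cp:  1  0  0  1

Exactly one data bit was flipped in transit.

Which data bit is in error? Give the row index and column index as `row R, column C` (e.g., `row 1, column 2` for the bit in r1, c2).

Recompute each row's even parity and compare to rp:
  r0: data parity 1, sent rp 1 → ok
  r1: data parity 0, sent rp 1 → mismatch
  r2: data parity 1, sent rp 1 → ok
  r3: data parity 1, sent rp 1 → ok
Recompute each column's even parity and compare to cp:
  c0: data parity 1, sent cp 1 → ok
  c1: data parity 0, sent cp 0 → ok
  c2: data parity 0, sent cp 0 → ok
  c3: data parity 0, sent cp 1 → mismatch
Exactly one row (r1) and one column (c3) fail → the flipped bit is at their intersection.

row 1, column 3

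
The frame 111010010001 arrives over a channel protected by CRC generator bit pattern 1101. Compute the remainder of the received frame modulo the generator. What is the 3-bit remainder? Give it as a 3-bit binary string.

001

Modulo-2 division of 111010010001 by 1101:
  pos 0: 1110 XOR 1101 = 0011
  pos 2: 1110 XOR 1101 = 0011
  pos 4: 1101 XOR 1101 = 0000
Remainder = 001 (nonzero — an error is detected).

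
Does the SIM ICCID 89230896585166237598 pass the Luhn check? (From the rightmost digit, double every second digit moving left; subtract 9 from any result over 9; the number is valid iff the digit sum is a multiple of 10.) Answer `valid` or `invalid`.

valid

From the right, keep odd positions and double even positions (subtract 9 from any doubled value over 9):
  doubled (positions 2,4,...): 9 5 4 3 1 1 9 0 4 7 → sum 43
  kept (positions 1,3,...): 8 5 3 6 1 8 6 8 3 9 → sum 57
Total = 100.
100 mod 10 = 0, so the number is valid.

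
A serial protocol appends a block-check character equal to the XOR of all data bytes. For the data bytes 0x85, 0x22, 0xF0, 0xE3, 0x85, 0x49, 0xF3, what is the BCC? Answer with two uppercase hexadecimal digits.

XOR the bytes together:
  start with 0x85
  0x85 ⊕ 0x22 = 0xA7
  0xA7 ⊕ 0xF0 = 0x57
  0x57 ⊕ 0xE3 = 0xB4
  0xB4 ⊕ 0x85 = 0x31
  0x31 ⊕ 0x49 = 0x78
  0x78 ⊕ 0xF3 = 0x8B

8B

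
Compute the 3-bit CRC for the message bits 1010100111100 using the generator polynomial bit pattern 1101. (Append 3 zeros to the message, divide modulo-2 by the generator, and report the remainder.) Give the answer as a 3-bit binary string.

101

Append 3 zeros: 1010100111100000. Divide by 1101 (XOR where the leading bit is 1):
  pos 0: 1010 XOR 1101 = 0111
  pos 1: 1111 XOR 1101 = 0010
  pos 3: 1000 XOR 1101 = 0101
  pos 4: 1011 XOR 1101 = 0110
  pos 5: 1101 XOR 1101 = 0000
  pos 9: 1100 XOR 1101 = 0001
  pos 12: 1000 XOR 1101 = 0101
Remainder (last 3 bits) = 101. This is the CRC / FCS.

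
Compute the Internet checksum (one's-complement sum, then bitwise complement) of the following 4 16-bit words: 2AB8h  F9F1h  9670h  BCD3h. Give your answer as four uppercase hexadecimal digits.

One's-complement addition (fold any carry out of bit 15 back into bit 0):
  0x2AB8 + 0xF9F1 = 0x124A9 → wrap carry → 0x24AA
  0x24AA + 0x9670 = 0x0BB1A
  0xBB1A + 0xBCD3 = 0x177ED → wrap carry → 0x77EE
One's-complement sum = 0x77EE.
Checksum = ~0x77EE & 0xFFFF = 0x8811.

8811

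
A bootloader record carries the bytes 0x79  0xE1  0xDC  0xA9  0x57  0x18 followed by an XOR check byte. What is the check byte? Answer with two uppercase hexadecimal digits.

A2

XOR the bytes together:
  start with 0x79
  0x79 ⊕ 0xE1 = 0x98
  0x98 ⊕ 0xDC = 0x44
  0x44 ⊕ 0xA9 = 0xED
  0xED ⊕ 0x57 = 0xBA
  0xBA ⊕ 0x18 = 0xA2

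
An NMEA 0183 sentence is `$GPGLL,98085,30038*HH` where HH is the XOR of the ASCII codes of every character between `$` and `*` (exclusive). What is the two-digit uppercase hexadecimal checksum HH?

XOR the ASCII codes of the payload characters:
  'G' = 0x47 → acc = 0x47
  'P' = 0x50 → acc = 0x17
  'G' = 0x47 → acc = 0x50
  'L' = 0x4C → acc = 0x1C
  'L' = 0x4C → acc = 0x50
  ',' = 0x2C → acc = 0x7C
  '9' = 0x39 → acc = 0x45
  '8' = 0x38 → acc = 0x7D
  '0' = 0x30 → acc = 0x4D
  '8' = 0x38 → acc = 0x75
  '5' = 0x35 → acc = 0x40
  ',' = 0x2C → acc = 0x6C
  '3' = 0x33 → acc = 0x5F
  '0' = 0x30 → acc = 0x6F
  '0' = 0x30 → acc = 0x5F
  '3' = 0x33 → acc = 0x6C
  '8' = 0x38 → acc = 0x54
Checksum = 0x54.

54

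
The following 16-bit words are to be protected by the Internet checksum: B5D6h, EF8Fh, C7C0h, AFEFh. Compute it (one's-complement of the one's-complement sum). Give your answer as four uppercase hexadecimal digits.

E2E8

One's-complement addition (fold any carry out of bit 15 back into bit 0):
  0xB5D6 + 0xEF8F = 0x1A565 → wrap carry → 0xA566
  0xA566 + 0xC7C0 = 0x16D26 → wrap carry → 0x6D27
  0x6D27 + 0xAFEF = 0x11D16 → wrap carry → 0x1D17
One's-complement sum = 0x1D17.
Checksum = ~0x1D17 & 0xFFFF = 0xE2E8.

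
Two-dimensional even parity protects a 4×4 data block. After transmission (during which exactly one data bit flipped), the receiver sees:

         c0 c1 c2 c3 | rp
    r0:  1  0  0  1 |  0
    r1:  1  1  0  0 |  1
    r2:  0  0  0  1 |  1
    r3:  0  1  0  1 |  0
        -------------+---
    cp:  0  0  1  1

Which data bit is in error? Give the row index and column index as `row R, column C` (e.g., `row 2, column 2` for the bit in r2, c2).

row 1, column 2

Recompute each row's even parity and compare to rp:
  r0: data parity 0, sent rp 0 → ok
  r1: data parity 0, sent rp 1 → mismatch
  r2: data parity 1, sent rp 1 → ok
  r3: data parity 0, sent rp 0 → ok
Recompute each column's even parity and compare to cp:
  c0: data parity 0, sent cp 0 → ok
  c1: data parity 0, sent cp 0 → ok
  c2: data parity 0, sent cp 1 → mismatch
  c3: data parity 1, sent cp 1 → ok
Exactly one row (r1) and one column (c2) fail → the flipped bit is at their intersection.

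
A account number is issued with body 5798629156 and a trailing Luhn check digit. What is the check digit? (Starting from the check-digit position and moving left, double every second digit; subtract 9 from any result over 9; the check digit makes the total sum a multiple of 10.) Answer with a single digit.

Partial digits right→left: 6 5 1 9 2 6 8 9 7 5
Double every second digit counting from the check-digit position (so the 1st, 3rd, 5th, ... of the partial from the right).
  doubled (with −9 where >9): 3 2 4 7 5 → sum 21
  kept as-is: 5 9 6 9 5 → sum 34
Total = 21 + 34 = 55.
Check digit = (10 − (55 mod 10)) mod 10 = 5.

5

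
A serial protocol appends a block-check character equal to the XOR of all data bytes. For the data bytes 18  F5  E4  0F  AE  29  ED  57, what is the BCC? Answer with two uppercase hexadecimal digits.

XOR the bytes together:
  start with 0x18
  0x18 ⊕ 0xF5 = 0xED
  0xED ⊕ 0xE4 = 0x09
  0x09 ⊕ 0x0F = 0x06
  0x06 ⊕ 0xAE = 0xA8
  0xA8 ⊕ 0x29 = 0x81
  0x81 ⊕ 0xED = 0x6C
  0x6C ⊕ 0x57 = 0x3B

3B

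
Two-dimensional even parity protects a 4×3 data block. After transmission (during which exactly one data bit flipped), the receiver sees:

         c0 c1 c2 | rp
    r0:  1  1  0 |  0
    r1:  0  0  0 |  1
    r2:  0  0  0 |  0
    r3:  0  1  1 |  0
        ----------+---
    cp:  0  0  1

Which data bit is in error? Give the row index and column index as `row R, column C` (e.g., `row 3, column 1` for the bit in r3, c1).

Recompute each row's even parity and compare to rp:
  r0: data parity 0, sent rp 0 → ok
  r1: data parity 0, sent rp 1 → mismatch
  r2: data parity 0, sent rp 0 → ok
  r3: data parity 0, sent rp 0 → ok
Recompute each column's even parity and compare to cp:
  c0: data parity 1, sent cp 0 → mismatch
  c1: data parity 0, sent cp 0 → ok
  c2: data parity 1, sent cp 1 → ok
Exactly one row (r1) and one column (c0) fail → the flipped bit is at their intersection.

row 1, column 0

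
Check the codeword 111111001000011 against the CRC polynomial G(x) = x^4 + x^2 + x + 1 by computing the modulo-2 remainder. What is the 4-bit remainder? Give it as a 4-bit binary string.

Modulo-2 division of 111111001000011 by 10111:
  pos 0: 11111 XOR 10111 = 01000
  pos 1: 10001 XOR 10111 = 00110
  pos 3: 11000 XOR 10111 = 01111
  pos 4: 11111 XOR 10111 = 01000
  pos 5: 10000 XOR 10111 = 00111
  pos 7: 11100 XOR 10111 = 01011
  pos 8: 10110 XOR 10111 = 00001
Remainder = 0111 (nonzero — an error is detected).

0111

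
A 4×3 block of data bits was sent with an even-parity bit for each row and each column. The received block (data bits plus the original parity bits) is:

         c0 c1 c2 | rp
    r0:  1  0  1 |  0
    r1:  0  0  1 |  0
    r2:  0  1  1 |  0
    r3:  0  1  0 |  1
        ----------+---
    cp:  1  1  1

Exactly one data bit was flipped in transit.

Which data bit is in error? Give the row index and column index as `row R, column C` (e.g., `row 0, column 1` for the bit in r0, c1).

Recompute each row's even parity and compare to rp:
  r0: data parity 0, sent rp 0 → ok
  r1: data parity 1, sent rp 0 → mismatch
  r2: data parity 0, sent rp 0 → ok
  r3: data parity 1, sent rp 1 → ok
Recompute each column's even parity and compare to cp:
  c0: data parity 1, sent cp 1 → ok
  c1: data parity 0, sent cp 1 → mismatch
  c2: data parity 1, sent cp 1 → ok
Exactly one row (r1) and one column (c1) fail → the flipped bit is at their intersection.

row 1, column 1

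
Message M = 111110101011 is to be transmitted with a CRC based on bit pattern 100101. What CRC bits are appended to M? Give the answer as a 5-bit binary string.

Append 5 zeros: 11111010101100000. Divide by 100101 (XOR where the leading bit is 1):
  pos 0: 111110 XOR 100101 = 011011
  pos 1: 110111 XOR 100101 = 010010
  pos 2: 100100 XOR 100101 = 000001
  pos 7: 110110 XOR 100101 = 010011
  pos 8: 100110 XOR 100101 = 000011
Remainder (last 5 bits) = 11000. This is the CRC / FCS.

11000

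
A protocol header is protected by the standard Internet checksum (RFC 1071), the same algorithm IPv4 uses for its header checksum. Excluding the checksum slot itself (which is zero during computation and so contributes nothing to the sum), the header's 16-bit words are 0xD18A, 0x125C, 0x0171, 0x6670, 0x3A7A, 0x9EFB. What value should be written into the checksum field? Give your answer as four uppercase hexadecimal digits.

DAC1

One's-complement addition (fold any carry out of bit 15 back into bit 0):
  0xD18A + 0x125C = 0x0E3E6
  0xE3E6 + 0x0171 = 0x0E557
  0xE557 + 0x6670 = 0x14BC7 → wrap carry → 0x4BC8
  0x4BC8 + 0x3A7A = 0x08642
  0x8642 + 0x9EFB = 0x1253D → wrap carry → 0x253E
One's-complement sum = 0x253E.
Checksum = ~0x253E & 0xFFFF = 0xDAC1.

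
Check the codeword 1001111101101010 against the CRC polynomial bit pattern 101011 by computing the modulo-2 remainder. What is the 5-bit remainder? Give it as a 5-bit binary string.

00000

Modulo-2 division of 1001111101101010 by 101011:
  pos 0: 100111 XOR 101011 = 001100
  pos 2: 110011 XOR 101011 = 011000
  pos 3: 110000 XOR 101011 = 011011
  pos 4: 110111 XOR 101011 = 011100
  pos 5: 111001 XOR 101011 = 010010
  pos 6: 100100 XOR 101011 = 001111
  pos 8: 111110 XOR 101011 = 010101
  pos 9: 101011 XOR 101011 = 000000
Remainder = 00000 (zero — the frame passes the CRC check).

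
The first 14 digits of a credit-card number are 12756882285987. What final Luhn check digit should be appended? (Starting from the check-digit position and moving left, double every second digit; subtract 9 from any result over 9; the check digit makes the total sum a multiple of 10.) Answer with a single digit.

6

Partial digits right→left: 7 8 9 5 8 2 2 8 8 6 5 7 2 1
Double every second digit counting from the check-digit position (so the 1st, 3rd, 5th, ... of the partial from the right).
  doubled (with −9 where >9): 5 9 7 4 7 1 4 → sum 37
  kept as-is: 8 5 2 8 6 7 1 → sum 37
Total = 37 + 37 = 74.
Check digit = (10 − (74 mod 10)) mod 10 = 6.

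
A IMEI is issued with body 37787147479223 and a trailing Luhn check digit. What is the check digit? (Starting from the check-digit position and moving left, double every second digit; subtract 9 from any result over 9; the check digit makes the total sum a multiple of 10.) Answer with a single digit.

0

Partial digits right→left: 3 2 2 9 7 4 7 4 1 7 8 7 7 3
Double every second digit counting from the check-digit position (so the 1st, 3rd, 5th, ... of the partial from the right).
  doubled (with −9 where >9): 6 4 5 5 2 7 5 → sum 34
  kept as-is: 2 9 4 4 7 7 3 → sum 36
Total = 34 + 36 = 70.
Check digit = (10 − (70 mod 10)) mod 10 = 0.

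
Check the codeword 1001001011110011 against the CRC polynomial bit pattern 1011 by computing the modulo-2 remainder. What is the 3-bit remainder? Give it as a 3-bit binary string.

111

Modulo-2 division of 1001001011110011 by 1011:
  pos 0: 1001 XOR 1011 = 0010
  pos 2: 1000 XOR 1011 = 0011
  pos 4: 1110 XOR 1011 = 0101
  pos 5: 1011 XOR 1011 = 0000
  pos 9: 1110 XOR 1011 = 0101
  pos 10: 1010 XOR 1011 = 0001
Remainder = 111 (nonzero — an error is detected).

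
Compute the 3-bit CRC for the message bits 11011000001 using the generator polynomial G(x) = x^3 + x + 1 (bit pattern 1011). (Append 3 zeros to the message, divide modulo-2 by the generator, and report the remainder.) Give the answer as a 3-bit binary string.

Append 3 zeros: 11011000001000. Divide by 1011 (XOR where the leading bit is 1):
  pos 0: 1101 XOR 1011 = 0110
  pos 1: 1101 XOR 1011 = 0110
  pos 2: 1100 XOR 1011 = 0111
  pos 3: 1110 XOR 1011 = 0101
  pos 4: 1010 XOR 1011 = 0001
  pos 7: 1001 XOR 1011 = 0010
  pos 9: 1000 XOR 1011 = 0011
Remainder (last 3 bits) = 110. This is the CRC / FCS.

110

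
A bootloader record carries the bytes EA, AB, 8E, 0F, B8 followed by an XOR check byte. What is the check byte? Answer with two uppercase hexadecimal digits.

78

XOR the bytes together:
  start with 0xEA
  0xEA ⊕ 0xAB = 0x41
  0x41 ⊕ 0x8E = 0xCF
  0xCF ⊕ 0x0F = 0xC0
  0xC0 ⊕ 0xB8 = 0x78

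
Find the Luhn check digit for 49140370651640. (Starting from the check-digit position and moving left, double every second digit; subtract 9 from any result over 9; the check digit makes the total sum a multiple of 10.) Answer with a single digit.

Partial digits right→left: 0 4 6 1 5 6 0 7 3 0 4 1 9 4
Double every second digit counting from the check-digit position (so the 1st, 3rd, 5th, ... of the partial from the right).
  doubled (with −9 where >9): 0 3 1 0 6 8 9 → sum 27
  kept as-is: 4 1 6 7 0 1 4 → sum 23
Total = 27 + 23 = 50.
Check digit = (10 − (50 mod 10)) mod 10 = 0.

0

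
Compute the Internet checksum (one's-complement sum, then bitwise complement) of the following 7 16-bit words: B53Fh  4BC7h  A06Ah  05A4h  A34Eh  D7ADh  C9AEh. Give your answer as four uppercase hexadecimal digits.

143F

One's-complement addition (fold any carry out of bit 15 back into bit 0):
  0xB53F + 0x4BC7 = 0x10106 → wrap carry → 0x0107
  0x0107 + 0xA06A = 0x0A171
  0xA171 + 0x05A4 = 0x0A715
  0xA715 + 0xA34E = 0x14A63 → wrap carry → 0x4A64
  0x4A64 + 0xD7AD = 0x12211 → wrap carry → 0x2212
  0x2212 + 0xC9AE = 0x0EBC0
One's-complement sum = 0xEBC0.
Checksum = ~0xEBC0 & 0xFFFF = 0x143F.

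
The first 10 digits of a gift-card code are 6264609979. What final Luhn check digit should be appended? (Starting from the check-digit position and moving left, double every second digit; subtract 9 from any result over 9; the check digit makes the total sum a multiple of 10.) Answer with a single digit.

Partial digits right→left: 9 7 9 9 0 6 4 6 2 6
Double every second digit counting from the check-digit position (so the 1st, 3rd, 5th, ... of the partial from the right).
  doubled (with −9 where >9): 9 9 0 8 4 → sum 30
  kept as-is: 7 9 6 6 6 → sum 34
Total = 30 + 34 = 64.
Check digit = (10 − (64 mod 10)) mod 10 = 6.

6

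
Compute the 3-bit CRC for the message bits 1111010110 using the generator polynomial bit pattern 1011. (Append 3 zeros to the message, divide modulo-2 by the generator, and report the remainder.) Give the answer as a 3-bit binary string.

110

Append 3 zeros: 1111010110000. Divide by 1011 (XOR where the leading bit is 1):
  pos 0: 1111 XOR 1011 = 0100
  pos 1: 1000 XOR 1011 = 0011
  pos 3: 1110 XOR 1011 = 0101
  pos 4: 1011 XOR 1011 = 0000
  pos 8: 1000 XOR 1011 = 0011
Remainder (last 3 bits) = 110. This is the CRC / FCS.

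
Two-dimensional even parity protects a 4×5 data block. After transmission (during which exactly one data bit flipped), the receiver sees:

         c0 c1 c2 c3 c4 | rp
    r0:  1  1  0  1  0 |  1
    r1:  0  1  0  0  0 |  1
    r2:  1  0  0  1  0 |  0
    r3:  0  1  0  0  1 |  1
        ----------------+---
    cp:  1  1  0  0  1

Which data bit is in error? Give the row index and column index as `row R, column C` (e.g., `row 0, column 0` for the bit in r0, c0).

Recompute each row's even parity and compare to rp:
  r0: data parity 1, sent rp 1 → ok
  r1: data parity 1, sent rp 1 → ok
  r2: data parity 0, sent rp 0 → ok
  r3: data parity 0, sent rp 1 → mismatch
Recompute each column's even parity and compare to cp:
  c0: data parity 0, sent cp 1 → mismatch
  c1: data parity 1, sent cp 1 → ok
  c2: data parity 0, sent cp 0 → ok
  c3: data parity 0, sent cp 0 → ok
  c4: data parity 1, sent cp 1 → ok
Exactly one row (r3) and one column (c0) fail → the flipped bit is at their intersection.

row 3, column 0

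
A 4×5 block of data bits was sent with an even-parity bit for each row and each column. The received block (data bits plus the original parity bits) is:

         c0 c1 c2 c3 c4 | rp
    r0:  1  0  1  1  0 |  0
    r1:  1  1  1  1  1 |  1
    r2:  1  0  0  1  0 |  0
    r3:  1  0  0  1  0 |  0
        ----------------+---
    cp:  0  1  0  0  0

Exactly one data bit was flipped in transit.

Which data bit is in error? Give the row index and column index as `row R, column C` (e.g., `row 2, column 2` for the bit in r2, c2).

Recompute each row's even parity and compare to rp:
  r0: data parity 1, sent rp 0 → mismatch
  r1: data parity 1, sent rp 1 → ok
  r2: data parity 0, sent rp 0 → ok
  r3: data parity 0, sent rp 0 → ok
Recompute each column's even parity and compare to cp:
  c0: data parity 0, sent cp 0 → ok
  c1: data parity 1, sent cp 1 → ok
  c2: data parity 0, sent cp 0 → ok
  c3: data parity 0, sent cp 0 → ok
  c4: data parity 1, sent cp 0 → mismatch
Exactly one row (r0) and one column (c4) fail → the flipped bit is at their intersection.

row 0, column 4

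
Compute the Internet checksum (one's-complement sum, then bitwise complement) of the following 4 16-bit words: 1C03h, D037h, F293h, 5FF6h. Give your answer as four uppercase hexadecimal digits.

C13A

One's-complement addition (fold any carry out of bit 15 back into bit 0):
  0x1C03 + 0xD037 = 0x0EC3A
  0xEC3A + 0xF293 = 0x1DECD → wrap carry → 0xDECE
  0xDECE + 0x5FF6 = 0x13EC4 → wrap carry → 0x3EC5
One's-complement sum = 0x3EC5.
Checksum = ~0x3EC5 & 0xFFFF = 0xC13A.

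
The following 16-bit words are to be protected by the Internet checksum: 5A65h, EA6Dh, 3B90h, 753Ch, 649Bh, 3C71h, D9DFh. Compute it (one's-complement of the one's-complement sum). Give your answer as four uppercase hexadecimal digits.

8F73

One's-complement addition (fold any carry out of bit 15 back into bit 0):
  0x5A65 + 0xEA6D = 0x144D2 → wrap carry → 0x44D3
  0x44D3 + 0x3B90 = 0x08063
  0x8063 + 0x753C = 0x0F59F
  0xF59F + 0x649B = 0x15A3A → wrap carry → 0x5A3B
  0x5A3B + 0x3C71 = 0x096AC
  0x96AC + 0xD9DF = 0x1708B → wrap carry → 0x708C
One's-complement sum = 0x708C.
Checksum = ~0x708C & 0xFFFF = 0x8F73.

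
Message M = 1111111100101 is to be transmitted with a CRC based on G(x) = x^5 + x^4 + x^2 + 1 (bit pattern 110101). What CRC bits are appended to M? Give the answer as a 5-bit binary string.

11011

Append 5 zeros: 111111110010100000. Divide by 110101 (XOR where the leading bit is 1):
  pos 0: 111111 XOR 110101 = 001010
  pos 2: 101011 XOR 110101 = 011110
  pos 3: 111100 XOR 110101 = 001001
  pos 5: 100101 XOR 110101 = 010000
  pos 6: 100000 XOR 110101 = 010101
  pos 7: 101011 XOR 110101 = 011110
  pos 8: 111100 XOR 110101 = 001001
  pos 10: 100100 XOR 110101 = 010001
  pos 11: 100010 XOR 110101 = 010111
  pos 12: 101110 XOR 110101 = 011011
Remainder (last 5 bits) = 11011. This is the CRC / FCS.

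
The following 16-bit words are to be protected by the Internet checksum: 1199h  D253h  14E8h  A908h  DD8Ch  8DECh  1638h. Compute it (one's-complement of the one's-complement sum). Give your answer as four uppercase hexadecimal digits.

DC70

One's-complement addition (fold any carry out of bit 15 back into bit 0):
  0x1199 + 0xD253 = 0x0E3EC
  0xE3EC + 0x14E8 = 0x0F8D4
  0xF8D4 + 0xA908 = 0x1A1DC → wrap carry → 0xA1DD
  0xA1DD + 0xDD8C = 0x17F69 → wrap carry → 0x7F6A
  0x7F6A + 0x8DEC = 0x10D56 → wrap carry → 0x0D57
  0x0D57 + 0x1638 = 0x0238F
One's-complement sum = 0x238F.
Checksum = ~0x238F & 0xFFFF = 0xDC70.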